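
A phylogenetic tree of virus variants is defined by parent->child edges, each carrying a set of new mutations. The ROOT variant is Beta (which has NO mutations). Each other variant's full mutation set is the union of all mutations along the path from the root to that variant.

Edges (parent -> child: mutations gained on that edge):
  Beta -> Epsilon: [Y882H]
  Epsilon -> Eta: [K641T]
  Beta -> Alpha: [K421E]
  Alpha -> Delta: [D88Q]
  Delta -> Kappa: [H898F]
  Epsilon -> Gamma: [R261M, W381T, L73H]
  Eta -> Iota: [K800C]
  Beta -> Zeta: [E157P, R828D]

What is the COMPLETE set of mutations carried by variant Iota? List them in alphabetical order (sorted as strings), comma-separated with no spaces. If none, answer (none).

At Beta: gained [] -> total []
At Epsilon: gained ['Y882H'] -> total ['Y882H']
At Eta: gained ['K641T'] -> total ['K641T', 'Y882H']
At Iota: gained ['K800C'] -> total ['K641T', 'K800C', 'Y882H']

Answer: K641T,K800C,Y882H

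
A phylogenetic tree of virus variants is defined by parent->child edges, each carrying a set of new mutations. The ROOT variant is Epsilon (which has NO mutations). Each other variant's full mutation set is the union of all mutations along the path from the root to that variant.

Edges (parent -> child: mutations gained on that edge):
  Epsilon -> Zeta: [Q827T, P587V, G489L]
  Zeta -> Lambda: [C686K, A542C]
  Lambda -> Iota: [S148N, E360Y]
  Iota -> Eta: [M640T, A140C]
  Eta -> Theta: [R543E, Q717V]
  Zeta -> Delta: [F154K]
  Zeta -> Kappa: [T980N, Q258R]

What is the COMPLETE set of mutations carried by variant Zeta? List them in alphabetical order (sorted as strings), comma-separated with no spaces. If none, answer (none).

At Epsilon: gained [] -> total []
At Zeta: gained ['Q827T', 'P587V', 'G489L'] -> total ['G489L', 'P587V', 'Q827T']

Answer: G489L,P587V,Q827T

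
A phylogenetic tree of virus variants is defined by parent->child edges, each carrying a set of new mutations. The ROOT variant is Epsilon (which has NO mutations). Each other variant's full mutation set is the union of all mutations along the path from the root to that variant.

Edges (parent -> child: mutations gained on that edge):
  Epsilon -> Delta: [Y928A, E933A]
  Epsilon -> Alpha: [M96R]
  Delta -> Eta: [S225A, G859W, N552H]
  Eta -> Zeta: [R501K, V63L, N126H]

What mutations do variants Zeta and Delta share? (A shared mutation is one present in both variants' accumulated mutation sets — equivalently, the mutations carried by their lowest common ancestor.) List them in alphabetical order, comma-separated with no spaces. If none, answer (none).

Accumulating mutations along path to Zeta:
  At Epsilon: gained [] -> total []
  At Delta: gained ['Y928A', 'E933A'] -> total ['E933A', 'Y928A']
  At Eta: gained ['S225A', 'G859W', 'N552H'] -> total ['E933A', 'G859W', 'N552H', 'S225A', 'Y928A']
  At Zeta: gained ['R501K', 'V63L', 'N126H'] -> total ['E933A', 'G859W', 'N126H', 'N552H', 'R501K', 'S225A', 'V63L', 'Y928A']
Mutations(Zeta) = ['E933A', 'G859W', 'N126H', 'N552H', 'R501K', 'S225A', 'V63L', 'Y928A']
Accumulating mutations along path to Delta:
  At Epsilon: gained [] -> total []
  At Delta: gained ['Y928A', 'E933A'] -> total ['E933A', 'Y928A']
Mutations(Delta) = ['E933A', 'Y928A']
Intersection: ['E933A', 'G859W', 'N126H', 'N552H', 'R501K', 'S225A', 'V63L', 'Y928A'] ∩ ['E933A', 'Y928A'] = ['E933A', 'Y928A']

Answer: E933A,Y928A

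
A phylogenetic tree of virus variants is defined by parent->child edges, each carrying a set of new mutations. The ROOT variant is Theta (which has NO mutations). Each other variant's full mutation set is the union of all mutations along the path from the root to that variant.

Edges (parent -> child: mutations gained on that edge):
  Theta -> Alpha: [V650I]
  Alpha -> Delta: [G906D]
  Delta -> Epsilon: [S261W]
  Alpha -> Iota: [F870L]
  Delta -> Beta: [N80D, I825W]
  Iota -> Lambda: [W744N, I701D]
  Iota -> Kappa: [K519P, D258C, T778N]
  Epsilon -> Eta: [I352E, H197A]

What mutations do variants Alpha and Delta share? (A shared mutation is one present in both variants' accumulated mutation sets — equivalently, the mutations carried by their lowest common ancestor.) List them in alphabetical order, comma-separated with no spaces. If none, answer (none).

Answer: V650I

Derivation:
Accumulating mutations along path to Alpha:
  At Theta: gained [] -> total []
  At Alpha: gained ['V650I'] -> total ['V650I']
Mutations(Alpha) = ['V650I']
Accumulating mutations along path to Delta:
  At Theta: gained [] -> total []
  At Alpha: gained ['V650I'] -> total ['V650I']
  At Delta: gained ['G906D'] -> total ['G906D', 'V650I']
Mutations(Delta) = ['G906D', 'V650I']
Intersection: ['V650I'] ∩ ['G906D', 'V650I'] = ['V650I']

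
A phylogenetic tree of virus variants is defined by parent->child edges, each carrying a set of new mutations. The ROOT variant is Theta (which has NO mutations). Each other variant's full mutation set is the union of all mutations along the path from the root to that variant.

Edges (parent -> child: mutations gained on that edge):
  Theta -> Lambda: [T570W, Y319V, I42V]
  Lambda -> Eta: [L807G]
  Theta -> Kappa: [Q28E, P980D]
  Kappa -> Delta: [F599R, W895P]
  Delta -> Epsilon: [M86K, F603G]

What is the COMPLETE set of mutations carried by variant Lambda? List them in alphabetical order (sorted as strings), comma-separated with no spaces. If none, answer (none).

Answer: I42V,T570W,Y319V

Derivation:
At Theta: gained [] -> total []
At Lambda: gained ['T570W', 'Y319V', 'I42V'] -> total ['I42V', 'T570W', 'Y319V']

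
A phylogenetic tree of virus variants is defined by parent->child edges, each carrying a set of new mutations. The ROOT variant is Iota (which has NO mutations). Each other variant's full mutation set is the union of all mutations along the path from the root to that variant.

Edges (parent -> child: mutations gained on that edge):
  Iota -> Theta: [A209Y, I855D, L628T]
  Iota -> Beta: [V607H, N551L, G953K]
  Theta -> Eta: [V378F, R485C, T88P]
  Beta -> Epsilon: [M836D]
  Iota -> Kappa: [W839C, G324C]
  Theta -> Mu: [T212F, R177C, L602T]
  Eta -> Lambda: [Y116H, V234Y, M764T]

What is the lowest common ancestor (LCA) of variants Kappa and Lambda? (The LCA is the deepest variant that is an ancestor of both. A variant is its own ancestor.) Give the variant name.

Path from root to Kappa: Iota -> Kappa
  ancestors of Kappa: {Iota, Kappa}
Path from root to Lambda: Iota -> Theta -> Eta -> Lambda
  ancestors of Lambda: {Iota, Theta, Eta, Lambda}
Common ancestors: {Iota}
Walk up from Lambda: Lambda (not in ancestors of Kappa), Eta (not in ancestors of Kappa), Theta (not in ancestors of Kappa), Iota (in ancestors of Kappa)
Deepest common ancestor (LCA) = Iota

Answer: Iota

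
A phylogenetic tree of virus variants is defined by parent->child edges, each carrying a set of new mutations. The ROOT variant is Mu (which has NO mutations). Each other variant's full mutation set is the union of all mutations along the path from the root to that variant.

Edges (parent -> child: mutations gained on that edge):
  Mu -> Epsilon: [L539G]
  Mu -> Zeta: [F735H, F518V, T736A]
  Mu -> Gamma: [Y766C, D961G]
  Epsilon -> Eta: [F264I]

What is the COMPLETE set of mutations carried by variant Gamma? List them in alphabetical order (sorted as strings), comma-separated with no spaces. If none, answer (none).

At Mu: gained [] -> total []
At Gamma: gained ['Y766C', 'D961G'] -> total ['D961G', 'Y766C']

Answer: D961G,Y766C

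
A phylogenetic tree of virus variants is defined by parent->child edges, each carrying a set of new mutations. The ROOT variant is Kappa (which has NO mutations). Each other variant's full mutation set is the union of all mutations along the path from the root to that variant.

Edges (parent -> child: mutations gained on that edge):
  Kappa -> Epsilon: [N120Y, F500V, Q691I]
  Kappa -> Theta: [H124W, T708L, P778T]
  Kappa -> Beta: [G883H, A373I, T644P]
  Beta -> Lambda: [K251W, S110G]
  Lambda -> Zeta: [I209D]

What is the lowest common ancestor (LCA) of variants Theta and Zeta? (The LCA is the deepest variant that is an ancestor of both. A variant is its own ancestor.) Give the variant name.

Path from root to Theta: Kappa -> Theta
  ancestors of Theta: {Kappa, Theta}
Path from root to Zeta: Kappa -> Beta -> Lambda -> Zeta
  ancestors of Zeta: {Kappa, Beta, Lambda, Zeta}
Common ancestors: {Kappa}
Walk up from Zeta: Zeta (not in ancestors of Theta), Lambda (not in ancestors of Theta), Beta (not in ancestors of Theta), Kappa (in ancestors of Theta)
Deepest common ancestor (LCA) = Kappa

Answer: Kappa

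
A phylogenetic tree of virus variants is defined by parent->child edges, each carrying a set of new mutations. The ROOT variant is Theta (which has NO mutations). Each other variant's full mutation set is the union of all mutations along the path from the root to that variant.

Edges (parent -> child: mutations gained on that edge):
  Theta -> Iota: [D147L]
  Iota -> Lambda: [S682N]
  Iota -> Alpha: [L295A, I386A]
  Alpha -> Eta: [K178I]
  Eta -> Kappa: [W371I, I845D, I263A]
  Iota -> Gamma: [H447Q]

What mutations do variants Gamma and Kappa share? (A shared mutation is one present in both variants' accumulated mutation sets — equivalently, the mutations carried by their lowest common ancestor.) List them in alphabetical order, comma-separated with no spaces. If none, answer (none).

Answer: D147L

Derivation:
Accumulating mutations along path to Gamma:
  At Theta: gained [] -> total []
  At Iota: gained ['D147L'] -> total ['D147L']
  At Gamma: gained ['H447Q'] -> total ['D147L', 'H447Q']
Mutations(Gamma) = ['D147L', 'H447Q']
Accumulating mutations along path to Kappa:
  At Theta: gained [] -> total []
  At Iota: gained ['D147L'] -> total ['D147L']
  At Alpha: gained ['L295A', 'I386A'] -> total ['D147L', 'I386A', 'L295A']
  At Eta: gained ['K178I'] -> total ['D147L', 'I386A', 'K178I', 'L295A']
  At Kappa: gained ['W371I', 'I845D', 'I263A'] -> total ['D147L', 'I263A', 'I386A', 'I845D', 'K178I', 'L295A', 'W371I']
Mutations(Kappa) = ['D147L', 'I263A', 'I386A', 'I845D', 'K178I', 'L295A', 'W371I']
Intersection: ['D147L', 'H447Q'] ∩ ['D147L', 'I263A', 'I386A', 'I845D', 'K178I', 'L295A', 'W371I'] = ['D147L']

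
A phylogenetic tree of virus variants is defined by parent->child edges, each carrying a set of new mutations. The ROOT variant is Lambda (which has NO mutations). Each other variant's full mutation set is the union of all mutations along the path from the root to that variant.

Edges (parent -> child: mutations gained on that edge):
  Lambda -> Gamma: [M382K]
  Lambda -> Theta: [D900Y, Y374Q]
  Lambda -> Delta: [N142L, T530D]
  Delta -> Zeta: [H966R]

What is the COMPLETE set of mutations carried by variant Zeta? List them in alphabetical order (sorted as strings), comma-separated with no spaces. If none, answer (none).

Answer: H966R,N142L,T530D

Derivation:
At Lambda: gained [] -> total []
At Delta: gained ['N142L', 'T530D'] -> total ['N142L', 'T530D']
At Zeta: gained ['H966R'] -> total ['H966R', 'N142L', 'T530D']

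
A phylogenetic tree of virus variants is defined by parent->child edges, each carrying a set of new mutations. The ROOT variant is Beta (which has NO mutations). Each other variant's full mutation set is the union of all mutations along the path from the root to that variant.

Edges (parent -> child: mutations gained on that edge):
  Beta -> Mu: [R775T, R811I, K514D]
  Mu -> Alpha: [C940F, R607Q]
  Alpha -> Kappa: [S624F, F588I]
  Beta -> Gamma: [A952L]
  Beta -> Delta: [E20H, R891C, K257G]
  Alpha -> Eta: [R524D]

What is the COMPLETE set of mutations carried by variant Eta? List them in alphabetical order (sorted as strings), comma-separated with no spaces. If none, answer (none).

Answer: C940F,K514D,R524D,R607Q,R775T,R811I

Derivation:
At Beta: gained [] -> total []
At Mu: gained ['R775T', 'R811I', 'K514D'] -> total ['K514D', 'R775T', 'R811I']
At Alpha: gained ['C940F', 'R607Q'] -> total ['C940F', 'K514D', 'R607Q', 'R775T', 'R811I']
At Eta: gained ['R524D'] -> total ['C940F', 'K514D', 'R524D', 'R607Q', 'R775T', 'R811I']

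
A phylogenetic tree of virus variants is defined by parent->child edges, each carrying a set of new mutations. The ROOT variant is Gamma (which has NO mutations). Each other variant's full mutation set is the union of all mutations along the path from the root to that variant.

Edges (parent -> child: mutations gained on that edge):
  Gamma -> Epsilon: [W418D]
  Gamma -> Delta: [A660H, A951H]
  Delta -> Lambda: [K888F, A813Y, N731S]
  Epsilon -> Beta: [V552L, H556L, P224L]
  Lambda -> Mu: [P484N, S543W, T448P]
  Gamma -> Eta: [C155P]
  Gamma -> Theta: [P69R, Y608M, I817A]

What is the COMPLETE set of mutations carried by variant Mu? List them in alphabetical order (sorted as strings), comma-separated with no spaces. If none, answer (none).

At Gamma: gained [] -> total []
At Delta: gained ['A660H', 'A951H'] -> total ['A660H', 'A951H']
At Lambda: gained ['K888F', 'A813Y', 'N731S'] -> total ['A660H', 'A813Y', 'A951H', 'K888F', 'N731S']
At Mu: gained ['P484N', 'S543W', 'T448P'] -> total ['A660H', 'A813Y', 'A951H', 'K888F', 'N731S', 'P484N', 'S543W', 'T448P']

Answer: A660H,A813Y,A951H,K888F,N731S,P484N,S543W,T448P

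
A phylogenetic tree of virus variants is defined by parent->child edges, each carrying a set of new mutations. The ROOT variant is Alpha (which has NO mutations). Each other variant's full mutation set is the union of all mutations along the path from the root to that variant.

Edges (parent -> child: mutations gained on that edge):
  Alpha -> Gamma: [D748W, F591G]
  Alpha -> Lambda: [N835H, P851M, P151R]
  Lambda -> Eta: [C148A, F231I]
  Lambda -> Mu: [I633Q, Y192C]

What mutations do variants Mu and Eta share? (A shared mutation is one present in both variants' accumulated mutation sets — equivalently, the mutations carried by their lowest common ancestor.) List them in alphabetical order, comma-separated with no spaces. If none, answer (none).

Accumulating mutations along path to Mu:
  At Alpha: gained [] -> total []
  At Lambda: gained ['N835H', 'P851M', 'P151R'] -> total ['N835H', 'P151R', 'P851M']
  At Mu: gained ['I633Q', 'Y192C'] -> total ['I633Q', 'N835H', 'P151R', 'P851M', 'Y192C']
Mutations(Mu) = ['I633Q', 'N835H', 'P151R', 'P851M', 'Y192C']
Accumulating mutations along path to Eta:
  At Alpha: gained [] -> total []
  At Lambda: gained ['N835H', 'P851M', 'P151R'] -> total ['N835H', 'P151R', 'P851M']
  At Eta: gained ['C148A', 'F231I'] -> total ['C148A', 'F231I', 'N835H', 'P151R', 'P851M']
Mutations(Eta) = ['C148A', 'F231I', 'N835H', 'P151R', 'P851M']
Intersection: ['I633Q', 'N835H', 'P151R', 'P851M', 'Y192C'] ∩ ['C148A', 'F231I', 'N835H', 'P151R', 'P851M'] = ['N835H', 'P151R', 'P851M']

Answer: N835H,P151R,P851M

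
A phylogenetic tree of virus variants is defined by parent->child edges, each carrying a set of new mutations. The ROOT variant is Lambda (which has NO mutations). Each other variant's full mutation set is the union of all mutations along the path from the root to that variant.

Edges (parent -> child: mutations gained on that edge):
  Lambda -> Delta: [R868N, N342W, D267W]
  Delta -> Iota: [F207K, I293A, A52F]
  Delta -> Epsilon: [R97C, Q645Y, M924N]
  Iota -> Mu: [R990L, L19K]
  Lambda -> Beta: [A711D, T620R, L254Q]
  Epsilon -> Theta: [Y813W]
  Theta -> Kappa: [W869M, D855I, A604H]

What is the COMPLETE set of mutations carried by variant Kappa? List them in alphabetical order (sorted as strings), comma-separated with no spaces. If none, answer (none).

Answer: A604H,D267W,D855I,M924N,N342W,Q645Y,R868N,R97C,W869M,Y813W

Derivation:
At Lambda: gained [] -> total []
At Delta: gained ['R868N', 'N342W', 'D267W'] -> total ['D267W', 'N342W', 'R868N']
At Epsilon: gained ['R97C', 'Q645Y', 'M924N'] -> total ['D267W', 'M924N', 'N342W', 'Q645Y', 'R868N', 'R97C']
At Theta: gained ['Y813W'] -> total ['D267W', 'M924N', 'N342W', 'Q645Y', 'R868N', 'R97C', 'Y813W']
At Kappa: gained ['W869M', 'D855I', 'A604H'] -> total ['A604H', 'D267W', 'D855I', 'M924N', 'N342W', 'Q645Y', 'R868N', 'R97C', 'W869M', 'Y813W']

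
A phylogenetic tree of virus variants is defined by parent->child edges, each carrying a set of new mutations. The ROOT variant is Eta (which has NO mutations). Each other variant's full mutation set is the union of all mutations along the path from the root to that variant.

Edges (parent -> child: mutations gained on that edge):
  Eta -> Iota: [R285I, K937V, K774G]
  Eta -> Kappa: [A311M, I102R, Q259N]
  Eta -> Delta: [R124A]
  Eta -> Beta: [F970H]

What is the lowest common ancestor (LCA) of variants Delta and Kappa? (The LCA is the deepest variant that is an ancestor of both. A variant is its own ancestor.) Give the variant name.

Answer: Eta

Derivation:
Path from root to Delta: Eta -> Delta
  ancestors of Delta: {Eta, Delta}
Path from root to Kappa: Eta -> Kappa
  ancestors of Kappa: {Eta, Kappa}
Common ancestors: {Eta}
Walk up from Kappa: Kappa (not in ancestors of Delta), Eta (in ancestors of Delta)
Deepest common ancestor (LCA) = Eta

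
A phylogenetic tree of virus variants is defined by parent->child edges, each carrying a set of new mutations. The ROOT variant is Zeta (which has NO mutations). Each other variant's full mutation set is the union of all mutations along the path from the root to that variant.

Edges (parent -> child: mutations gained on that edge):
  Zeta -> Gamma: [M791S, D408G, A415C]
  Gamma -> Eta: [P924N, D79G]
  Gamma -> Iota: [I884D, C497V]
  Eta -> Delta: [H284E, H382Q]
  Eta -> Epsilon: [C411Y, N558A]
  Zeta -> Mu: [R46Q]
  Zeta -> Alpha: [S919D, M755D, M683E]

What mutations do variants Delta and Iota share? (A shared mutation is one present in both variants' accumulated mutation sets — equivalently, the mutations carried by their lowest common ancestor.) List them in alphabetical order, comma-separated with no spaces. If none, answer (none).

Answer: A415C,D408G,M791S

Derivation:
Accumulating mutations along path to Delta:
  At Zeta: gained [] -> total []
  At Gamma: gained ['M791S', 'D408G', 'A415C'] -> total ['A415C', 'D408G', 'M791S']
  At Eta: gained ['P924N', 'D79G'] -> total ['A415C', 'D408G', 'D79G', 'M791S', 'P924N']
  At Delta: gained ['H284E', 'H382Q'] -> total ['A415C', 'D408G', 'D79G', 'H284E', 'H382Q', 'M791S', 'P924N']
Mutations(Delta) = ['A415C', 'D408G', 'D79G', 'H284E', 'H382Q', 'M791S', 'P924N']
Accumulating mutations along path to Iota:
  At Zeta: gained [] -> total []
  At Gamma: gained ['M791S', 'D408G', 'A415C'] -> total ['A415C', 'D408G', 'M791S']
  At Iota: gained ['I884D', 'C497V'] -> total ['A415C', 'C497V', 'D408G', 'I884D', 'M791S']
Mutations(Iota) = ['A415C', 'C497V', 'D408G', 'I884D', 'M791S']
Intersection: ['A415C', 'D408G', 'D79G', 'H284E', 'H382Q', 'M791S', 'P924N'] ∩ ['A415C', 'C497V', 'D408G', 'I884D', 'M791S'] = ['A415C', 'D408G', 'M791S']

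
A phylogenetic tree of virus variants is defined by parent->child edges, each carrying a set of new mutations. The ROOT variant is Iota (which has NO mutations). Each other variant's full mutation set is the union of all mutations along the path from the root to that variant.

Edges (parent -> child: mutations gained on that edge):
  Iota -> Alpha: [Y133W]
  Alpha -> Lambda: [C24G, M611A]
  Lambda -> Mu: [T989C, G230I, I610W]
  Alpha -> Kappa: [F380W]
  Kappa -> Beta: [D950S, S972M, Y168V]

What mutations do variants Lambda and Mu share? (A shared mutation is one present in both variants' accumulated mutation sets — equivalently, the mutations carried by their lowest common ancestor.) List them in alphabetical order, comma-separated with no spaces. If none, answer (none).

Answer: C24G,M611A,Y133W

Derivation:
Accumulating mutations along path to Lambda:
  At Iota: gained [] -> total []
  At Alpha: gained ['Y133W'] -> total ['Y133W']
  At Lambda: gained ['C24G', 'M611A'] -> total ['C24G', 'M611A', 'Y133W']
Mutations(Lambda) = ['C24G', 'M611A', 'Y133W']
Accumulating mutations along path to Mu:
  At Iota: gained [] -> total []
  At Alpha: gained ['Y133W'] -> total ['Y133W']
  At Lambda: gained ['C24G', 'M611A'] -> total ['C24G', 'M611A', 'Y133W']
  At Mu: gained ['T989C', 'G230I', 'I610W'] -> total ['C24G', 'G230I', 'I610W', 'M611A', 'T989C', 'Y133W']
Mutations(Mu) = ['C24G', 'G230I', 'I610W', 'M611A', 'T989C', 'Y133W']
Intersection: ['C24G', 'M611A', 'Y133W'] ∩ ['C24G', 'G230I', 'I610W', 'M611A', 'T989C', 'Y133W'] = ['C24G', 'M611A', 'Y133W']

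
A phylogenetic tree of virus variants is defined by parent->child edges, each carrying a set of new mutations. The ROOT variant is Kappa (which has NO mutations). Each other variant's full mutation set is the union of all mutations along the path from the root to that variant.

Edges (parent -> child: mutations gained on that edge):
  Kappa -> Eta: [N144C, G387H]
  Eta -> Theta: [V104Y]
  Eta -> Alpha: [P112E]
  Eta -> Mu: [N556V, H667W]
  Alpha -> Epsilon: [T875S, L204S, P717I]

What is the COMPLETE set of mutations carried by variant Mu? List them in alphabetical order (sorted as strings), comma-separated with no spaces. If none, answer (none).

Answer: G387H,H667W,N144C,N556V

Derivation:
At Kappa: gained [] -> total []
At Eta: gained ['N144C', 'G387H'] -> total ['G387H', 'N144C']
At Mu: gained ['N556V', 'H667W'] -> total ['G387H', 'H667W', 'N144C', 'N556V']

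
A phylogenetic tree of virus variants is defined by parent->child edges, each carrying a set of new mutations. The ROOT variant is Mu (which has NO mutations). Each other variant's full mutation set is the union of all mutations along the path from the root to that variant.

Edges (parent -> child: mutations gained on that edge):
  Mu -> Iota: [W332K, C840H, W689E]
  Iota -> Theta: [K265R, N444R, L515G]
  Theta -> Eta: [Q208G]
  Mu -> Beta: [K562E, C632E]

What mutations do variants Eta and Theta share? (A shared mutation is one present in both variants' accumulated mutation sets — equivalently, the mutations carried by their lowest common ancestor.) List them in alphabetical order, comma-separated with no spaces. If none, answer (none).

Answer: C840H,K265R,L515G,N444R,W332K,W689E

Derivation:
Accumulating mutations along path to Eta:
  At Mu: gained [] -> total []
  At Iota: gained ['W332K', 'C840H', 'W689E'] -> total ['C840H', 'W332K', 'W689E']
  At Theta: gained ['K265R', 'N444R', 'L515G'] -> total ['C840H', 'K265R', 'L515G', 'N444R', 'W332K', 'W689E']
  At Eta: gained ['Q208G'] -> total ['C840H', 'K265R', 'L515G', 'N444R', 'Q208G', 'W332K', 'W689E']
Mutations(Eta) = ['C840H', 'K265R', 'L515G', 'N444R', 'Q208G', 'W332K', 'W689E']
Accumulating mutations along path to Theta:
  At Mu: gained [] -> total []
  At Iota: gained ['W332K', 'C840H', 'W689E'] -> total ['C840H', 'W332K', 'W689E']
  At Theta: gained ['K265R', 'N444R', 'L515G'] -> total ['C840H', 'K265R', 'L515G', 'N444R', 'W332K', 'W689E']
Mutations(Theta) = ['C840H', 'K265R', 'L515G', 'N444R', 'W332K', 'W689E']
Intersection: ['C840H', 'K265R', 'L515G', 'N444R', 'Q208G', 'W332K', 'W689E'] ∩ ['C840H', 'K265R', 'L515G', 'N444R', 'W332K', 'W689E'] = ['C840H', 'K265R', 'L515G', 'N444R', 'W332K', 'W689E']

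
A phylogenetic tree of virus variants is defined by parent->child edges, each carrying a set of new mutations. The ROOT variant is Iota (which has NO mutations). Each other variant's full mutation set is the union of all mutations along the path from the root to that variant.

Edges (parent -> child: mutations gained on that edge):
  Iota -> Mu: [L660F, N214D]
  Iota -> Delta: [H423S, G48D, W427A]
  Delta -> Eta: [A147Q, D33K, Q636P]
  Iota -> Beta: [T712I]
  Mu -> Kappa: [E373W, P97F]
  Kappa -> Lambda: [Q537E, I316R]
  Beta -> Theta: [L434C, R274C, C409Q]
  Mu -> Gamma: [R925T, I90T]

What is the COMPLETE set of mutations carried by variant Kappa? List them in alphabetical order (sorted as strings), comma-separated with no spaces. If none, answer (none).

Answer: E373W,L660F,N214D,P97F

Derivation:
At Iota: gained [] -> total []
At Mu: gained ['L660F', 'N214D'] -> total ['L660F', 'N214D']
At Kappa: gained ['E373W', 'P97F'] -> total ['E373W', 'L660F', 'N214D', 'P97F']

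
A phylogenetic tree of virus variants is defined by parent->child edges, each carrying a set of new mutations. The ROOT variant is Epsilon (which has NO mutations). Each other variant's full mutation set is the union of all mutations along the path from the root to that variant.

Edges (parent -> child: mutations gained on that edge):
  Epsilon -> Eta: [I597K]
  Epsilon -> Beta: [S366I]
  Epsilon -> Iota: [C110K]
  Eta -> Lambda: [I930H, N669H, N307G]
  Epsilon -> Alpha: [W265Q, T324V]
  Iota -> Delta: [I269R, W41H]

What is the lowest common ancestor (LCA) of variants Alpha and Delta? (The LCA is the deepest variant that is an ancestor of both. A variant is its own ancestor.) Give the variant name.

Path from root to Alpha: Epsilon -> Alpha
  ancestors of Alpha: {Epsilon, Alpha}
Path from root to Delta: Epsilon -> Iota -> Delta
  ancestors of Delta: {Epsilon, Iota, Delta}
Common ancestors: {Epsilon}
Walk up from Delta: Delta (not in ancestors of Alpha), Iota (not in ancestors of Alpha), Epsilon (in ancestors of Alpha)
Deepest common ancestor (LCA) = Epsilon

Answer: Epsilon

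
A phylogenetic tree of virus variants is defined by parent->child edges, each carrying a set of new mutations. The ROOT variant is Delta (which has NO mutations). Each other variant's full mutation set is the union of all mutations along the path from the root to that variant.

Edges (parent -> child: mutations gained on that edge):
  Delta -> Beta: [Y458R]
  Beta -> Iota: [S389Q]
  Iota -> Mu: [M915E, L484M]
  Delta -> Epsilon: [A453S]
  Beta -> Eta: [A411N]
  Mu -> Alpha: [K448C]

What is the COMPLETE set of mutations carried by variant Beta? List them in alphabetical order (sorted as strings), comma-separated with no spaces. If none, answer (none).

At Delta: gained [] -> total []
At Beta: gained ['Y458R'] -> total ['Y458R']

Answer: Y458R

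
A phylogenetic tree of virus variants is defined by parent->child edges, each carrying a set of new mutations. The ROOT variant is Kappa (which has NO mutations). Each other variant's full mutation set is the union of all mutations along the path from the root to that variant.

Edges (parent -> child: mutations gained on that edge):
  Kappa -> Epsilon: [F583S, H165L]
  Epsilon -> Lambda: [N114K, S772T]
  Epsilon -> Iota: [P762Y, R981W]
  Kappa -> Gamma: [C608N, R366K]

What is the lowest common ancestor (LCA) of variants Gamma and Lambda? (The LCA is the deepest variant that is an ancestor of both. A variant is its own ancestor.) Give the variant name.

Path from root to Gamma: Kappa -> Gamma
  ancestors of Gamma: {Kappa, Gamma}
Path from root to Lambda: Kappa -> Epsilon -> Lambda
  ancestors of Lambda: {Kappa, Epsilon, Lambda}
Common ancestors: {Kappa}
Walk up from Lambda: Lambda (not in ancestors of Gamma), Epsilon (not in ancestors of Gamma), Kappa (in ancestors of Gamma)
Deepest common ancestor (LCA) = Kappa

Answer: Kappa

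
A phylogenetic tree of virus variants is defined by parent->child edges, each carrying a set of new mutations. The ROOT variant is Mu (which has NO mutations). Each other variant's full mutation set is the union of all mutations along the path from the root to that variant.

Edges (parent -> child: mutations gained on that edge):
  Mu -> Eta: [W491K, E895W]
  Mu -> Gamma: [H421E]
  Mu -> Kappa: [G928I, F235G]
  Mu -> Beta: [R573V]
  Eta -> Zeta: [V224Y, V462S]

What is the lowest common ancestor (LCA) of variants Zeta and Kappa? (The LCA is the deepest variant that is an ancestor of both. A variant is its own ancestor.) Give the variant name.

Path from root to Zeta: Mu -> Eta -> Zeta
  ancestors of Zeta: {Mu, Eta, Zeta}
Path from root to Kappa: Mu -> Kappa
  ancestors of Kappa: {Mu, Kappa}
Common ancestors: {Mu}
Walk up from Kappa: Kappa (not in ancestors of Zeta), Mu (in ancestors of Zeta)
Deepest common ancestor (LCA) = Mu

Answer: Mu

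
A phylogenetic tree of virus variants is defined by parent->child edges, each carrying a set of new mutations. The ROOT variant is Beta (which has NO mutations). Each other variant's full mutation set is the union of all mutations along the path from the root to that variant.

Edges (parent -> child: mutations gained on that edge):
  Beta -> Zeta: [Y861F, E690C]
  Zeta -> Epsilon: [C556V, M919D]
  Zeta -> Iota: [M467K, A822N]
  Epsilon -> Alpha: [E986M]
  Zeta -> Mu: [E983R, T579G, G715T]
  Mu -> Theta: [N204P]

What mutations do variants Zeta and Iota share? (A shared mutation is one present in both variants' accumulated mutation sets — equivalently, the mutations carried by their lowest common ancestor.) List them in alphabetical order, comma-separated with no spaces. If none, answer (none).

Accumulating mutations along path to Zeta:
  At Beta: gained [] -> total []
  At Zeta: gained ['Y861F', 'E690C'] -> total ['E690C', 'Y861F']
Mutations(Zeta) = ['E690C', 'Y861F']
Accumulating mutations along path to Iota:
  At Beta: gained [] -> total []
  At Zeta: gained ['Y861F', 'E690C'] -> total ['E690C', 'Y861F']
  At Iota: gained ['M467K', 'A822N'] -> total ['A822N', 'E690C', 'M467K', 'Y861F']
Mutations(Iota) = ['A822N', 'E690C', 'M467K', 'Y861F']
Intersection: ['E690C', 'Y861F'] ∩ ['A822N', 'E690C', 'M467K', 'Y861F'] = ['E690C', 'Y861F']

Answer: E690C,Y861F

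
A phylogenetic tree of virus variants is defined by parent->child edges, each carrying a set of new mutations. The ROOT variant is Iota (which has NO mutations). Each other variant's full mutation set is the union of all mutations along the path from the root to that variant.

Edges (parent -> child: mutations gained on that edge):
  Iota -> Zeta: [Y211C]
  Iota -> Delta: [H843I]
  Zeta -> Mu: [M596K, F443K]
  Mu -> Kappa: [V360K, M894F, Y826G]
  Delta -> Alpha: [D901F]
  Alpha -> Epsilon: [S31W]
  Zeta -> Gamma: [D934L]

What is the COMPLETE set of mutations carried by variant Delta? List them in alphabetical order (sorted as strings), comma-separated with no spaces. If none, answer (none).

Answer: H843I

Derivation:
At Iota: gained [] -> total []
At Delta: gained ['H843I'] -> total ['H843I']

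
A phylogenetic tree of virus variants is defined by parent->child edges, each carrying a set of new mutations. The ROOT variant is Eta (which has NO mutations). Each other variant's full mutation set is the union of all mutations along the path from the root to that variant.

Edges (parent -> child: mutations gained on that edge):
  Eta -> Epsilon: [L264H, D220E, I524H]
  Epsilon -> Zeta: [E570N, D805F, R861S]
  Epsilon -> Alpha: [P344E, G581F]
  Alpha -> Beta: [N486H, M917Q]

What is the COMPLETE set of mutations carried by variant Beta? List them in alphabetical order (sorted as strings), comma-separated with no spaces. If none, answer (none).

Answer: D220E,G581F,I524H,L264H,M917Q,N486H,P344E

Derivation:
At Eta: gained [] -> total []
At Epsilon: gained ['L264H', 'D220E', 'I524H'] -> total ['D220E', 'I524H', 'L264H']
At Alpha: gained ['P344E', 'G581F'] -> total ['D220E', 'G581F', 'I524H', 'L264H', 'P344E']
At Beta: gained ['N486H', 'M917Q'] -> total ['D220E', 'G581F', 'I524H', 'L264H', 'M917Q', 'N486H', 'P344E']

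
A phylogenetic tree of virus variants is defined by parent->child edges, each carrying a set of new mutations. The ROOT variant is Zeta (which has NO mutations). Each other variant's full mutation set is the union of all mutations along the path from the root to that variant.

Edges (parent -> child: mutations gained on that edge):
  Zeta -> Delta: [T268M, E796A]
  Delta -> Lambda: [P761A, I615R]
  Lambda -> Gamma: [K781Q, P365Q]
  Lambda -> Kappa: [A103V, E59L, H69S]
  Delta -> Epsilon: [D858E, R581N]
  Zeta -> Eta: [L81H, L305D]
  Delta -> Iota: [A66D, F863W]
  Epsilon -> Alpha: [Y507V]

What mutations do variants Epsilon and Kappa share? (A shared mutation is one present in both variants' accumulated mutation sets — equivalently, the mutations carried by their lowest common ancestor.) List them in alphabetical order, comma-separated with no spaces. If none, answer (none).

Answer: E796A,T268M

Derivation:
Accumulating mutations along path to Epsilon:
  At Zeta: gained [] -> total []
  At Delta: gained ['T268M', 'E796A'] -> total ['E796A', 'T268M']
  At Epsilon: gained ['D858E', 'R581N'] -> total ['D858E', 'E796A', 'R581N', 'T268M']
Mutations(Epsilon) = ['D858E', 'E796A', 'R581N', 'T268M']
Accumulating mutations along path to Kappa:
  At Zeta: gained [] -> total []
  At Delta: gained ['T268M', 'E796A'] -> total ['E796A', 'T268M']
  At Lambda: gained ['P761A', 'I615R'] -> total ['E796A', 'I615R', 'P761A', 'T268M']
  At Kappa: gained ['A103V', 'E59L', 'H69S'] -> total ['A103V', 'E59L', 'E796A', 'H69S', 'I615R', 'P761A', 'T268M']
Mutations(Kappa) = ['A103V', 'E59L', 'E796A', 'H69S', 'I615R', 'P761A', 'T268M']
Intersection: ['D858E', 'E796A', 'R581N', 'T268M'] ∩ ['A103V', 'E59L', 'E796A', 'H69S', 'I615R', 'P761A', 'T268M'] = ['E796A', 'T268M']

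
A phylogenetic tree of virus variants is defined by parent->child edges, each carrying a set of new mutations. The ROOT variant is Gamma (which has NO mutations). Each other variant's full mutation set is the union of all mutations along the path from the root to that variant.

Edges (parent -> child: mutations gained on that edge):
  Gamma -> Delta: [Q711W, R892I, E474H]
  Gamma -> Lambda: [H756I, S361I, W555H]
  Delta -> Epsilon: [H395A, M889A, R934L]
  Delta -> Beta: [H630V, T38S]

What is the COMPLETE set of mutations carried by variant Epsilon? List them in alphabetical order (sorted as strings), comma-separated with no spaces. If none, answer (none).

At Gamma: gained [] -> total []
At Delta: gained ['Q711W', 'R892I', 'E474H'] -> total ['E474H', 'Q711W', 'R892I']
At Epsilon: gained ['H395A', 'M889A', 'R934L'] -> total ['E474H', 'H395A', 'M889A', 'Q711W', 'R892I', 'R934L']

Answer: E474H,H395A,M889A,Q711W,R892I,R934L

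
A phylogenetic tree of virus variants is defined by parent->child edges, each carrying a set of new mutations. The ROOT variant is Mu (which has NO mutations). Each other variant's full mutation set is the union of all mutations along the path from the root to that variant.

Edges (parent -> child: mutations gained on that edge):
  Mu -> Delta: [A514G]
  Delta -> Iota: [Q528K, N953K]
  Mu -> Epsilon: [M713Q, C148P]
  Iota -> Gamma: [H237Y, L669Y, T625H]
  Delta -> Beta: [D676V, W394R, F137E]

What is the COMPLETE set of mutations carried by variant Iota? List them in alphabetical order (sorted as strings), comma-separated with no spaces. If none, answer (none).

At Mu: gained [] -> total []
At Delta: gained ['A514G'] -> total ['A514G']
At Iota: gained ['Q528K', 'N953K'] -> total ['A514G', 'N953K', 'Q528K']

Answer: A514G,N953K,Q528K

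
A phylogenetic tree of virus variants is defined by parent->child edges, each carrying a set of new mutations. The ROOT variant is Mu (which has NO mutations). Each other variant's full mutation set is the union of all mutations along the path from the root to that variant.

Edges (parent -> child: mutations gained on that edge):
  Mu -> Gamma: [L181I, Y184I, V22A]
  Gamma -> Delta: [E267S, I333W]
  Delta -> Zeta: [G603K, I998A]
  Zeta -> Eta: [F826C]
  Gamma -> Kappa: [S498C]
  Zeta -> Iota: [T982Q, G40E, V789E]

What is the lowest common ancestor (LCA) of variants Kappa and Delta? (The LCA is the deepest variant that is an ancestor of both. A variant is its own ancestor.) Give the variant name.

Path from root to Kappa: Mu -> Gamma -> Kappa
  ancestors of Kappa: {Mu, Gamma, Kappa}
Path from root to Delta: Mu -> Gamma -> Delta
  ancestors of Delta: {Mu, Gamma, Delta}
Common ancestors: {Mu, Gamma}
Walk up from Delta: Delta (not in ancestors of Kappa), Gamma (in ancestors of Kappa), Mu (in ancestors of Kappa)
Deepest common ancestor (LCA) = Gamma

Answer: Gamma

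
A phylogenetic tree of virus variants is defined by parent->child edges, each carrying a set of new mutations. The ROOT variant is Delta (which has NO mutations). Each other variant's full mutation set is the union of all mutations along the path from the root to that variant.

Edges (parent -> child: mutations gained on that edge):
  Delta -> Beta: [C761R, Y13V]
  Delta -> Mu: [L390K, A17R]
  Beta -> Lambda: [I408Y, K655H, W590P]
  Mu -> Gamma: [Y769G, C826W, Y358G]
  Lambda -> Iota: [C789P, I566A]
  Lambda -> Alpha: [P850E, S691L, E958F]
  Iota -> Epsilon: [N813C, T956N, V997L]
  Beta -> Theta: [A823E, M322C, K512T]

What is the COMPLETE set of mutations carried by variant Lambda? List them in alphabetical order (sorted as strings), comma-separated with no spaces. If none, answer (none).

At Delta: gained [] -> total []
At Beta: gained ['C761R', 'Y13V'] -> total ['C761R', 'Y13V']
At Lambda: gained ['I408Y', 'K655H', 'W590P'] -> total ['C761R', 'I408Y', 'K655H', 'W590P', 'Y13V']

Answer: C761R,I408Y,K655H,W590P,Y13V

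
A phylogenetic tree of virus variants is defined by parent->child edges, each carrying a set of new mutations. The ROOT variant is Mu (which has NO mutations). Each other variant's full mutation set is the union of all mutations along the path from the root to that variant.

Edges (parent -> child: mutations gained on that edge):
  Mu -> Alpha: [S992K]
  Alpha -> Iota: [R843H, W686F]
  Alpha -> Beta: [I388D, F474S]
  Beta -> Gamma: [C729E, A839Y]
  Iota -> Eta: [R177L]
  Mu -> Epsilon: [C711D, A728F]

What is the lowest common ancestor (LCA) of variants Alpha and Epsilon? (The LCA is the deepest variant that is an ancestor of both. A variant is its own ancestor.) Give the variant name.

Path from root to Alpha: Mu -> Alpha
  ancestors of Alpha: {Mu, Alpha}
Path from root to Epsilon: Mu -> Epsilon
  ancestors of Epsilon: {Mu, Epsilon}
Common ancestors: {Mu}
Walk up from Epsilon: Epsilon (not in ancestors of Alpha), Mu (in ancestors of Alpha)
Deepest common ancestor (LCA) = Mu

Answer: Mu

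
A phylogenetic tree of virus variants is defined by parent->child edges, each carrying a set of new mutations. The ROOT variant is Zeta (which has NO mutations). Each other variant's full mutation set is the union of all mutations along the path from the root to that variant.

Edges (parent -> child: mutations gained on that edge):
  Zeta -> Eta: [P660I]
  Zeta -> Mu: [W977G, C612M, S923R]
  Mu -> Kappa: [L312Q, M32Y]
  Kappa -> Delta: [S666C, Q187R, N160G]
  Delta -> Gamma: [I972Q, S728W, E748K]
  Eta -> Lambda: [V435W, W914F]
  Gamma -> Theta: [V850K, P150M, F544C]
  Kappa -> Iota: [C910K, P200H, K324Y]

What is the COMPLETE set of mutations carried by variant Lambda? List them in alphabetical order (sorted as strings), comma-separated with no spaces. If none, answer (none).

Answer: P660I,V435W,W914F

Derivation:
At Zeta: gained [] -> total []
At Eta: gained ['P660I'] -> total ['P660I']
At Lambda: gained ['V435W', 'W914F'] -> total ['P660I', 'V435W', 'W914F']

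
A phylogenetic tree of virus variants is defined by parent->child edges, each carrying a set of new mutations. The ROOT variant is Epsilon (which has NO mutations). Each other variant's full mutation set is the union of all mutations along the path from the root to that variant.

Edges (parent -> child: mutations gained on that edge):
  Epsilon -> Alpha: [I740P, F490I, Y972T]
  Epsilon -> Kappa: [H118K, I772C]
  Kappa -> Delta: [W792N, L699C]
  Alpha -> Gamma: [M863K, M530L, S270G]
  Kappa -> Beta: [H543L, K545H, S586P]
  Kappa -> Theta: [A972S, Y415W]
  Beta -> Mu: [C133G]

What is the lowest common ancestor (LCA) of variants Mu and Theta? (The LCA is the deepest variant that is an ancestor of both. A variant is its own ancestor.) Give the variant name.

Answer: Kappa

Derivation:
Path from root to Mu: Epsilon -> Kappa -> Beta -> Mu
  ancestors of Mu: {Epsilon, Kappa, Beta, Mu}
Path from root to Theta: Epsilon -> Kappa -> Theta
  ancestors of Theta: {Epsilon, Kappa, Theta}
Common ancestors: {Epsilon, Kappa}
Walk up from Theta: Theta (not in ancestors of Mu), Kappa (in ancestors of Mu), Epsilon (in ancestors of Mu)
Deepest common ancestor (LCA) = Kappa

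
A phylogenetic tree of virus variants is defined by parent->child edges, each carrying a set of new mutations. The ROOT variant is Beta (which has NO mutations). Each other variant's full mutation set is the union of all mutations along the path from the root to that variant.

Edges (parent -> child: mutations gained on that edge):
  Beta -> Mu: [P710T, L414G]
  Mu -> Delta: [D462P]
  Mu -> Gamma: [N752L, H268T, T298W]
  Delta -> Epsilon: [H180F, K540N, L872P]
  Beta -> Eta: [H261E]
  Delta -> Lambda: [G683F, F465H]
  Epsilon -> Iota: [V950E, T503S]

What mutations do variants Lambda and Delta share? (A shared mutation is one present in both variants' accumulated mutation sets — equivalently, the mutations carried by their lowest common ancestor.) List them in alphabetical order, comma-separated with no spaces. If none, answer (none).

Answer: D462P,L414G,P710T

Derivation:
Accumulating mutations along path to Lambda:
  At Beta: gained [] -> total []
  At Mu: gained ['P710T', 'L414G'] -> total ['L414G', 'P710T']
  At Delta: gained ['D462P'] -> total ['D462P', 'L414G', 'P710T']
  At Lambda: gained ['G683F', 'F465H'] -> total ['D462P', 'F465H', 'G683F', 'L414G', 'P710T']
Mutations(Lambda) = ['D462P', 'F465H', 'G683F', 'L414G', 'P710T']
Accumulating mutations along path to Delta:
  At Beta: gained [] -> total []
  At Mu: gained ['P710T', 'L414G'] -> total ['L414G', 'P710T']
  At Delta: gained ['D462P'] -> total ['D462P', 'L414G', 'P710T']
Mutations(Delta) = ['D462P', 'L414G', 'P710T']
Intersection: ['D462P', 'F465H', 'G683F', 'L414G', 'P710T'] ∩ ['D462P', 'L414G', 'P710T'] = ['D462P', 'L414G', 'P710T']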